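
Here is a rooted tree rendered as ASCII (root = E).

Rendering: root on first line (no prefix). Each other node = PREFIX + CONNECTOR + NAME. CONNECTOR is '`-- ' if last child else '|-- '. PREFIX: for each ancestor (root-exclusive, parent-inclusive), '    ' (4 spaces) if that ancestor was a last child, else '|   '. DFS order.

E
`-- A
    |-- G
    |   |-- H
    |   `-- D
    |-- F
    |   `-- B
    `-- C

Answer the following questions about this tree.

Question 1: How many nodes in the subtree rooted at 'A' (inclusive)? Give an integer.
Answer: 7

Derivation:
Subtree rooted at A contains: A, B, C, D, F, G, H
Count = 7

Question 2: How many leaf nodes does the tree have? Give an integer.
Leaves (nodes with no children): B, C, D, H

Answer: 4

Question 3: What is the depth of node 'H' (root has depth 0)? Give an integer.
Path from root to H: E -> A -> G -> H
Depth = number of edges = 3

Answer: 3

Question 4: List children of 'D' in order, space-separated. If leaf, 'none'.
Answer: none

Derivation:
Node D's children (from adjacency): (leaf)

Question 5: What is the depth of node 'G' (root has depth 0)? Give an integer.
Path from root to G: E -> A -> G
Depth = number of edges = 2

Answer: 2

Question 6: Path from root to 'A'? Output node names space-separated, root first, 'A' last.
Walk down from root: E -> A

Answer: E A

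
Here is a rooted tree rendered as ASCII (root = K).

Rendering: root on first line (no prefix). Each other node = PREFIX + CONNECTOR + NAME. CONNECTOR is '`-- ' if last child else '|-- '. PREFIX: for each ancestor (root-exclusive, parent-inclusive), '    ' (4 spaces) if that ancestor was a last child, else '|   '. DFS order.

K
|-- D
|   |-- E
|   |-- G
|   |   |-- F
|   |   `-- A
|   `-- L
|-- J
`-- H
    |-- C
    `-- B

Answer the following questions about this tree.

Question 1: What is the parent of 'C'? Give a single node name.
Answer: H

Derivation:
Scan adjacency: C appears as child of H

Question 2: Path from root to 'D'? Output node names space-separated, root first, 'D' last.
Walk down from root: K -> D

Answer: K D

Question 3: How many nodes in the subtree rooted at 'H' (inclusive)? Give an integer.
Answer: 3

Derivation:
Subtree rooted at H contains: B, C, H
Count = 3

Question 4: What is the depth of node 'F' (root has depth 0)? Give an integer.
Answer: 3

Derivation:
Path from root to F: K -> D -> G -> F
Depth = number of edges = 3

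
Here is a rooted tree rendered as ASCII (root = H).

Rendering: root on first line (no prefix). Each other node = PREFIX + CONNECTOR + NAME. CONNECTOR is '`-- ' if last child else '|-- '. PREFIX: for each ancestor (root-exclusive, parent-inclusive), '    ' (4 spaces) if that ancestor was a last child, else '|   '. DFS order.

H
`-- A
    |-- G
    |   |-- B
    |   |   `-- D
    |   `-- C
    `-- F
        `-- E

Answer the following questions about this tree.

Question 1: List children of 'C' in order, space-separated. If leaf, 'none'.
Answer: none

Derivation:
Node C's children (from adjacency): (leaf)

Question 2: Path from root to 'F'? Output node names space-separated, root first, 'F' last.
Walk down from root: H -> A -> F

Answer: H A F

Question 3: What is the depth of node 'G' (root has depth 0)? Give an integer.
Answer: 2

Derivation:
Path from root to G: H -> A -> G
Depth = number of edges = 2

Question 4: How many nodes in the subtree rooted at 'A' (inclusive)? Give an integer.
Subtree rooted at A contains: A, B, C, D, E, F, G
Count = 7

Answer: 7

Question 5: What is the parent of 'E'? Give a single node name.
Answer: F

Derivation:
Scan adjacency: E appears as child of F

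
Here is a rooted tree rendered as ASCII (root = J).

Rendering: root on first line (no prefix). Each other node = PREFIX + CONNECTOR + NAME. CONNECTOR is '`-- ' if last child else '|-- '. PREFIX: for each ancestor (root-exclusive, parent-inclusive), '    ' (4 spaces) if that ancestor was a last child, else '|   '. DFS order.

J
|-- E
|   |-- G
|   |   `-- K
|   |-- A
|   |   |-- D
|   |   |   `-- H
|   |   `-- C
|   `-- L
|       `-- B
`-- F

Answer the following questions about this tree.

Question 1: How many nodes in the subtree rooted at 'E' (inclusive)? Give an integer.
Subtree rooted at E contains: A, B, C, D, E, G, H, K, L
Count = 9

Answer: 9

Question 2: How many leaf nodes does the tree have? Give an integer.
Answer: 5

Derivation:
Leaves (nodes with no children): B, C, F, H, K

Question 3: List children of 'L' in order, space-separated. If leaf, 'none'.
Answer: B

Derivation:
Node L's children (from adjacency): B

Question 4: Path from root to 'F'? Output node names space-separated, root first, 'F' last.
Walk down from root: J -> F

Answer: J F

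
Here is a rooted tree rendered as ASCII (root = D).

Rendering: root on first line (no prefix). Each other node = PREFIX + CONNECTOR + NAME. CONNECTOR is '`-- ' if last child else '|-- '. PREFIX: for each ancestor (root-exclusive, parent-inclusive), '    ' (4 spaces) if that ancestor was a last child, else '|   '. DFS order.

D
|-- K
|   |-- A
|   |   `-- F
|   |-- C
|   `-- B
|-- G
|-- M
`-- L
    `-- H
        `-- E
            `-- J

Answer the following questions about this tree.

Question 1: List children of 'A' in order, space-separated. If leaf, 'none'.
Answer: F

Derivation:
Node A's children (from adjacency): F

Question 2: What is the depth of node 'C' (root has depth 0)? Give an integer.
Answer: 2

Derivation:
Path from root to C: D -> K -> C
Depth = number of edges = 2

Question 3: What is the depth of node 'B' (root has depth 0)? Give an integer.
Path from root to B: D -> K -> B
Depth = number of edges = 2

Answer: 2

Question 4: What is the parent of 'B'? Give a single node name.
Answer: K

Derivation:
Scan adjacency: B appears as child of K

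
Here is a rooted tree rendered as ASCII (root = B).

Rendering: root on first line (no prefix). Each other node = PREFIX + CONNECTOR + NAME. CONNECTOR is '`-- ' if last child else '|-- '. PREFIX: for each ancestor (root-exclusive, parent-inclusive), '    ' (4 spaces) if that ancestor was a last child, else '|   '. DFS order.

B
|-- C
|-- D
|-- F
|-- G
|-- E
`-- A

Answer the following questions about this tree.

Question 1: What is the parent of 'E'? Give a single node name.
Scan adjacency: E appears as child of B

Answer: B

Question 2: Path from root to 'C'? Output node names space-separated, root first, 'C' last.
Walk down from root: B -> C

Answer: B C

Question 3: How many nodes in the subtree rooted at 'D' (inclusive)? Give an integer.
Answer: 1

Derivation:
Subtree rooted at D contains: D
Count = 1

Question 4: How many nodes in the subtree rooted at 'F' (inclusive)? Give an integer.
Subtree rooted at F contains: F
Count = 1

Answer: 1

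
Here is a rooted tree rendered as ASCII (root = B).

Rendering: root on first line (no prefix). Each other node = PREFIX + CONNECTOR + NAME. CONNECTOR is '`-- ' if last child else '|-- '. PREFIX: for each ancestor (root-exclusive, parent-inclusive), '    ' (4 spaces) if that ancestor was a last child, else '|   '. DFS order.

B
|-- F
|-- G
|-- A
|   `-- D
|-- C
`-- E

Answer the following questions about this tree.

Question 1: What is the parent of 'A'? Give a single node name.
Scan adjacency: A appears as child of B

Answer: B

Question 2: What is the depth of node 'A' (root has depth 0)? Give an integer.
Answer: 1

Derivation:
Path from root to A: B -> A
Depth = number of edges = 1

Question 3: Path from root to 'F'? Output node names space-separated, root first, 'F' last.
Answer: B F

Derivation:
Walk down from root: B -> F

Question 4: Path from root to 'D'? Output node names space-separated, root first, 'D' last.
Walk down from root: B -> A -> D

Answer: B A D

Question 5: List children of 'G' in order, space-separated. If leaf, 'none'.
Answer: none

Derivation:
Node G's children (from adjacency): (leaf)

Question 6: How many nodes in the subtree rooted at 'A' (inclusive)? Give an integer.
Answer: 2

Derivation:
Subtree rooted at A contains: A, D
Count = 2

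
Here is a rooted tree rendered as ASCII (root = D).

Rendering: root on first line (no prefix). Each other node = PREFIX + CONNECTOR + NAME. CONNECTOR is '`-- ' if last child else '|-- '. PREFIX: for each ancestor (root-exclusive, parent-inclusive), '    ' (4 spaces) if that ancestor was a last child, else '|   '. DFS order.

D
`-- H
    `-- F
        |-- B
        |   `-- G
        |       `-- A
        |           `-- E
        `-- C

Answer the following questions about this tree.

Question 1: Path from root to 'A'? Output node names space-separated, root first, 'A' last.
Walk down from root: D -> H -> F -> B -> G -> A

Answer: D H F B G A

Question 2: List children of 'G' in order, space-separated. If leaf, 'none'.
Node G's children (from adjacency): A

Answer: A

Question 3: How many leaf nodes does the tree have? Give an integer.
Leaves (nodes with no children): C, E

Answer: 2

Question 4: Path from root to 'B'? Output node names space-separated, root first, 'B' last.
Answer: D H F B

Derivation:
Walk down from root: D -> H -> F -> B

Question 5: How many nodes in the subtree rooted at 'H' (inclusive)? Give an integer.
Subtree rooted at H contains: A, B, C, E, F, G, H
Count = 7

Answer: 7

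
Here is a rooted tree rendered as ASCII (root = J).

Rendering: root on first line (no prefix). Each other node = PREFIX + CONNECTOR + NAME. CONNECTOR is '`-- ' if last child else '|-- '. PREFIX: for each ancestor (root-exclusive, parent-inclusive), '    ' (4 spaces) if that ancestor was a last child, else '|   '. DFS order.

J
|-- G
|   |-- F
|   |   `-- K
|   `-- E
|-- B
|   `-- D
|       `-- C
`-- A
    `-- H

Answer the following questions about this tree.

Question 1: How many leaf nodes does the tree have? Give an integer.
Leaves (nodes with no children): C, E, H, K

Answer: 4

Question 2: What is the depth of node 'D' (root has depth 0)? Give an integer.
Path from root to D: J -> B -> D
Depth = number of edges = 2

Answer: 2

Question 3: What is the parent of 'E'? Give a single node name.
Answer: G

Derivation:
Scan adjacency: E appears as child of G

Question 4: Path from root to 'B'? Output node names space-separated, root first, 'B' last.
Walk down from root: J -> B

Answer: J B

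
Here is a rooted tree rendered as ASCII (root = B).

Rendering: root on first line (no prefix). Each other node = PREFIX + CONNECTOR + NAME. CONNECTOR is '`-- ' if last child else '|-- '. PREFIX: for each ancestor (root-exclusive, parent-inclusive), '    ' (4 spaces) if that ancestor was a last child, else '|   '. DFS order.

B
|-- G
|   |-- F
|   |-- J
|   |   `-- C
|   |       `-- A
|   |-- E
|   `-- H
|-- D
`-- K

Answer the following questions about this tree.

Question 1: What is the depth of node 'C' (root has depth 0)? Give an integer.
Answer: 3

Derivation:
Path from root to C: B -> G -> J -> C
Depth = number of edges = 3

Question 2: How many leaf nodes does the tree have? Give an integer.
Leaves (nodes with no children): A, D, E, F, H, K

Answer: 6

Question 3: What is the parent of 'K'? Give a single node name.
Answer: B

Derivation:
Scan adjacency: K appears as child of B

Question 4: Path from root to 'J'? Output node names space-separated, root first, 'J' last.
Answer: B G J

Derivation:
Walk down from root: B -> G -> J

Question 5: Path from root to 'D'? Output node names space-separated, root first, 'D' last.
Answer: B D

Derivation:
Walk down from root: B -> D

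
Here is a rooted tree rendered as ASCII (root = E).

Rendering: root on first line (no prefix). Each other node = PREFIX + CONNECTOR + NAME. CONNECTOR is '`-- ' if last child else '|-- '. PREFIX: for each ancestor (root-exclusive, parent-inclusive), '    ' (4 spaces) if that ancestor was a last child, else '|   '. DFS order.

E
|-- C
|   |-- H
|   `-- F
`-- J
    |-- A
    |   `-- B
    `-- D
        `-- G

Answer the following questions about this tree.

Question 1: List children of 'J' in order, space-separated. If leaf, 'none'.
Answer: A D

Derivation:
Node J's children (from adjacency): A, D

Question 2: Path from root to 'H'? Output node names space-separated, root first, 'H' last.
Answer: E C H

Derivation:
Walk down from root: E -> C -> H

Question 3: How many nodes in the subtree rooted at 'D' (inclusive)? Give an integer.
Subtree rooted at D contains: D, G
Count = 2

Answer: 2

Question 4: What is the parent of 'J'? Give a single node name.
Answer: E

Derivation:
Scan adjacency: J appears as child of E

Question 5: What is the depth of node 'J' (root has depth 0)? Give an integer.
Answer: 1

Derivation:
Path from root to J: E -> J
Depth = number of edges = 1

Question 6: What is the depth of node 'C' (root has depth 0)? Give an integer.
Answer: 1

Derivation:
Path from root to C: E -> C
Depth = number of edges = 1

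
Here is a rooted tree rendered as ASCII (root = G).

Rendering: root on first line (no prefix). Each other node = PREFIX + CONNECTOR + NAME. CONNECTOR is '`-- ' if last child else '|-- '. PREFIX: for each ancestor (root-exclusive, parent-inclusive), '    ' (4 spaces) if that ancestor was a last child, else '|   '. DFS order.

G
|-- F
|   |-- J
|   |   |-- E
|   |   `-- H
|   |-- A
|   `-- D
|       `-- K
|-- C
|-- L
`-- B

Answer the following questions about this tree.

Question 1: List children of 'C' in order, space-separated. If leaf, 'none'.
Answer: none

Derivation:
Node C's children (from adjacency): (leaf)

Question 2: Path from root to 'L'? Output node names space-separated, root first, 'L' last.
Answer: G L

Derivation:
Walk down from root: G -> L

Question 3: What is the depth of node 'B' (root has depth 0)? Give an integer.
Path from root to B: G -> B
Depth = number of edges = 1

Answer: 1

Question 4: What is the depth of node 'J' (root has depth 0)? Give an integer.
Path from root to J: G -> F -> J
Depth = number of edges = 2

Answer: 2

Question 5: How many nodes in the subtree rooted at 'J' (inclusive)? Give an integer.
Subtree rooted at J contains: E, H, J
Count = 3

Answer: 3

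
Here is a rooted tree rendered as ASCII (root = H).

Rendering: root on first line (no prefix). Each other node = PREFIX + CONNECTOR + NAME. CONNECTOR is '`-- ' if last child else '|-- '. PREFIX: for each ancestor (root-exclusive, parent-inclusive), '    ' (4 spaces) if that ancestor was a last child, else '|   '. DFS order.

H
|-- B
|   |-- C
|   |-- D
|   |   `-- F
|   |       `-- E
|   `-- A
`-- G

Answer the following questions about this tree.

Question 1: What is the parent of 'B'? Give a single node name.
Answer: H

Derivation:
Scan adjacency: B appears as child of H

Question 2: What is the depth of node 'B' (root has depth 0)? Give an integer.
Path from root to B: H -> B
Depth = number of edges = 1

Answer: 1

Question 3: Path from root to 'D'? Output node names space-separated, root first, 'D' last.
Walk down from root: H -> B -> D

Answer: H B D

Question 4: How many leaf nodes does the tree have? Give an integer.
Answer: 4

Derivation:
Leaves (nodes with no children): A, C, E, G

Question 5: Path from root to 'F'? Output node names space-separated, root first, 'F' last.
Walk down from root: H -> B -> D -> F

Answer: H B D F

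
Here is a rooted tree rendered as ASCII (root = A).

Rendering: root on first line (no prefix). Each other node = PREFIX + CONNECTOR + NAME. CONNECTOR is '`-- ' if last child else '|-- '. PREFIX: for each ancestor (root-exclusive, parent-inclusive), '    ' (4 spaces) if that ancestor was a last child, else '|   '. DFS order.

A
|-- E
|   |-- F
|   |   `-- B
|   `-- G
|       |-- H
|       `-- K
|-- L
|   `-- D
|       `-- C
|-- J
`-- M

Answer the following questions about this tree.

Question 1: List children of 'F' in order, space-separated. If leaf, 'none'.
Node F's children (from adjacency): B

Answer: B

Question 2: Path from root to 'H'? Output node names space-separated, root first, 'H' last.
Answer: A E G H

Derivation:
Walk down from root: A -> E -> G -> H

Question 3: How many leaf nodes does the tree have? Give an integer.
Answer: 6

Derivation:
Leaves (nodes with no children): B, C, H, J, K, M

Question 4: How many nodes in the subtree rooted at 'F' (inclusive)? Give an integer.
Subtree rooted at F contains: B, F
Count = 2

Answer: 2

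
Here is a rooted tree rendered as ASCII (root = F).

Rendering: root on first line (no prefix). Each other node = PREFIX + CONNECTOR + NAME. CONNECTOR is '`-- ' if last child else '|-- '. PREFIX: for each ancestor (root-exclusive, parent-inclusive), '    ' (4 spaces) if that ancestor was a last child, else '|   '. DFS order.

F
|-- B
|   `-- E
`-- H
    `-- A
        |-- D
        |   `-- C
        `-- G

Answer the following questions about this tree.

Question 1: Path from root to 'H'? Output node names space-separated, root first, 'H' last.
Walk down from root: F -> H

Answer: F H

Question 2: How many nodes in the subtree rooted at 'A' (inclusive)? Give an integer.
Subtree rooted at A contains: A, C, D, G
Count = 4

Answer: 4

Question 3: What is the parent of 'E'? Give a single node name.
Answer: B

Derivation:
Scan adjacency: E appears as child of B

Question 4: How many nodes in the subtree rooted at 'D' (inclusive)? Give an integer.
Subtree rooted at D contains: C, D
Count = 2

Answer: 2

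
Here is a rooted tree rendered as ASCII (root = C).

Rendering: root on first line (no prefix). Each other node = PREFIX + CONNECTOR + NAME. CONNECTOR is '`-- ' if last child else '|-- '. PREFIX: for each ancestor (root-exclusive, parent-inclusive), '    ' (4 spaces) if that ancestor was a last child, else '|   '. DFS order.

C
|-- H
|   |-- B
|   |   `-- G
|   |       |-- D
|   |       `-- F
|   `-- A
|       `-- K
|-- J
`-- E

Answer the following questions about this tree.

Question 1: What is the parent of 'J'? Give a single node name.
Answer: C

Derivation:
Scan adjacency: J appears as child of C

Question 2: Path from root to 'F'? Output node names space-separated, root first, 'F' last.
Answer: C H B G F

Derivation:
Walk down from root: C -> H -> B -> G -> F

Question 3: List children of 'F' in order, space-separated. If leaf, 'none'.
Node F's children (from adjacency): (leaf)

Answer: none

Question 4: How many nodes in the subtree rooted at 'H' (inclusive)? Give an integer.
Subtree rooted at H contains: A, B, D, F, G, H, K
Count = 7

Answer: 7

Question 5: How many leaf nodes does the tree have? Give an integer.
Leaves (nodes with no children): D, E, F, J, K

Answer: 5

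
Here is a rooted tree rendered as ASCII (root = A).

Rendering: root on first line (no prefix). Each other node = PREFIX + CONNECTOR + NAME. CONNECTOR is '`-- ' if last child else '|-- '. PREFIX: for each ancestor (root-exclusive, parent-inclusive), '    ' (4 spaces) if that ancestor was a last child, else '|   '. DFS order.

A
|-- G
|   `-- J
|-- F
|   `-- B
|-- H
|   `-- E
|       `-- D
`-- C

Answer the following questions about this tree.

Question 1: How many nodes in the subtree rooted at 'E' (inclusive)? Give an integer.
Answer: 2

Derivation:
Subtree rooted at E contains: D, E
Count = 2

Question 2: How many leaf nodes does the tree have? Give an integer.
Leaves (nodes with no children): B, C, D, J

Answer: 4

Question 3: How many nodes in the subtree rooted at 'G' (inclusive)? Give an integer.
Answer: 2

Derivation:
Subtree rooted at G contains: G, J
Count = 2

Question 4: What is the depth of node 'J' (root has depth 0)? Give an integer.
Answer: 2

Derivation:
Path from root to J: A -> G -> J
Depth = number of edges = 2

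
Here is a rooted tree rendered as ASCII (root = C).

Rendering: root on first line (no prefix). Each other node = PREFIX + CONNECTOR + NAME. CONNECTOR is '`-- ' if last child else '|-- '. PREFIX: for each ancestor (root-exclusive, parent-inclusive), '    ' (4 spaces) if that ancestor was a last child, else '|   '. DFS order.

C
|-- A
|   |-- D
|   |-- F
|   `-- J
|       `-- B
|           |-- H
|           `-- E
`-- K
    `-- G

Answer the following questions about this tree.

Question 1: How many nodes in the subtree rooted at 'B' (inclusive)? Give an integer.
Subtree rooted at B contains: B, E, H
Count = 3

Answer: 3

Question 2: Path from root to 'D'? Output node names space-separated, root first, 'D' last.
Answer: C A D

Derivation:
Walk down from root: C -> A -> D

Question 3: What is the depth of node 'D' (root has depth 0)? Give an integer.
Path from root to D: C -> A -> D
Depth = number of edges = 2

Answer: 2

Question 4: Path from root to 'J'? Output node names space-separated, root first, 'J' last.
Walk down from root: C -> A -> J

Answer: C A J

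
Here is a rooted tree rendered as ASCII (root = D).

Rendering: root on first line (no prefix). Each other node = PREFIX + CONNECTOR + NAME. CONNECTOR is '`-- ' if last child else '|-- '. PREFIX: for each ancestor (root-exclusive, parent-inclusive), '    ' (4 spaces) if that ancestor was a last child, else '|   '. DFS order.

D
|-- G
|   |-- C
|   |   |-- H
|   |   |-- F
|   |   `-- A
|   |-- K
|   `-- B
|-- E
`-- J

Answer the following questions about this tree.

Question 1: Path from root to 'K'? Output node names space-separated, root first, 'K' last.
Answer: D G K

Derivation:
Walk down from root: D -> G -> K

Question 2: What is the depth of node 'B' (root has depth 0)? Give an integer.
Answer: 2

Derivation:
Path from root to B: D -> G -> B
Depth = number of edges = 2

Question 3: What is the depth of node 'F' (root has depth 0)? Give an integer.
Answer: 3

Derivation:
Path from root to F: D -> G -> C -> F
Depth = number of edges = 3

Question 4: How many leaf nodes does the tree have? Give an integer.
Leaves (nodes with no children): A, B, E, F, H, J, K

Answer: 7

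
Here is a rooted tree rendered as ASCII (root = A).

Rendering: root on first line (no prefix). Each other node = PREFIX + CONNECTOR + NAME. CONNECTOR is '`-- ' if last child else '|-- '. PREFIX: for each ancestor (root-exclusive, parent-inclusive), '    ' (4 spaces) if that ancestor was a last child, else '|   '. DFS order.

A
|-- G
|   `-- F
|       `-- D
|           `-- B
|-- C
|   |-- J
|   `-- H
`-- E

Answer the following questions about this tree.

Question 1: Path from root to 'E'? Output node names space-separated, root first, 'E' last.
Walk down from root: A -> E

Answer: A E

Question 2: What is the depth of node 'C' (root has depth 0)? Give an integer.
Answer: 1

Derivation:
Path from root to C: A -> C
Depth = number of edges = 1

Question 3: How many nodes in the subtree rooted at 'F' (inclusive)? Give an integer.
Subtree rooted at F contains: B, D, F
Count = 3

Answer: 3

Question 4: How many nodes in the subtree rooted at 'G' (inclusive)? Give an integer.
Subtree rooted at G contains: B, D, F, G
Count = 4

Answer: 4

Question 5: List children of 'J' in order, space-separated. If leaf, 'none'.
Answer: none

Derivation:
Node J's children (from adjacency): (leaf)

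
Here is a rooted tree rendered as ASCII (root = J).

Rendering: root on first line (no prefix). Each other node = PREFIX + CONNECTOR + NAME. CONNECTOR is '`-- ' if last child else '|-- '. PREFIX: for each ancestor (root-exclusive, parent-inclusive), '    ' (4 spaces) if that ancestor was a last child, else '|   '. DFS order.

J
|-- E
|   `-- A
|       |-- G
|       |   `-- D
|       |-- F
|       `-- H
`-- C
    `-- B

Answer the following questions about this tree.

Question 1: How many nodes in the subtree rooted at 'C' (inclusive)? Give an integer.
Answer: 2

Derivation:
Subtree rooted at C contains: B, C
Count = 2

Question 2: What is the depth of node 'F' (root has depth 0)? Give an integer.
Answer: 3

Derivation:
Path from root to F: J -> E -> A -> F
Depth = number of edges = 3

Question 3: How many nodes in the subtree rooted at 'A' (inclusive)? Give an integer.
Subtree rooted at A contains: A, D, F, G, H
Count = 5

Answer: 5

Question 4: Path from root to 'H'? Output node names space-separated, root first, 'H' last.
Answer: J E A H

Derivation:
Walk down from root: J -> E -> A -> H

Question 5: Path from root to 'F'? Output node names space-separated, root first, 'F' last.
Walk down from root: J -> E -> A -> F

Answer: J E A F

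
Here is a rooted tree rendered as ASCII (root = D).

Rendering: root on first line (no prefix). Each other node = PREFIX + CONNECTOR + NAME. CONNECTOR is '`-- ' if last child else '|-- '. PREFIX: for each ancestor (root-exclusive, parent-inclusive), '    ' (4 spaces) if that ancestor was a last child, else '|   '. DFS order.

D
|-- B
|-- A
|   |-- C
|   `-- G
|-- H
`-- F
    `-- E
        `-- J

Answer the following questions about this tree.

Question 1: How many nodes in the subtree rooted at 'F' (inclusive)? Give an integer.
Subtree rooted at F contains: E, F, J
Count = 3

Answer: 3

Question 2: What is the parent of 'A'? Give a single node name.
Answer: D

Derivation:
Scan adjacency: A appears as child of D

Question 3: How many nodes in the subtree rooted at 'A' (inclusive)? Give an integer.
Subtree rooted at A contains: A, C, G
Count = 3

Answer: 3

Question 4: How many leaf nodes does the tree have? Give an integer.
Leaves (nodes with no children): B, C, G, H, J

Answer: 5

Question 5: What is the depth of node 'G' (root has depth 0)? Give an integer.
Answer: 2

Derivation:
Path from root to G: D -> A -> G
Depth = number of edges = 2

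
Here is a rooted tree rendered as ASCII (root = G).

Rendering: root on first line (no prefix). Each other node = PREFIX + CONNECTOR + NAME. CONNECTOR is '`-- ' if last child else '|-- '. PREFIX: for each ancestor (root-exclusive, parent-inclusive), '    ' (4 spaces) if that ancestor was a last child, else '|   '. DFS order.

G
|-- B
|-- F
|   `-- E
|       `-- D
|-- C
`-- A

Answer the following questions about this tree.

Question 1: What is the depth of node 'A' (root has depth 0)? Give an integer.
Path from root to A: G -> A
Depth = number of edges = 1

Answer: 1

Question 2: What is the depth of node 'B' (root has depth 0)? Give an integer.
Answer: 1

Derivation:
Path from root to B: G -> B
Depth = number of edges = 1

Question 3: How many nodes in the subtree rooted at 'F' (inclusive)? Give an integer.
Subtree rooted at F contains: D, E, F
Count = 3

Answer: 3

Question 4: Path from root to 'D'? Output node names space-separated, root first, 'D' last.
Answer: G F E D

Derivation:
Walk down from root: G -> F -> E -> D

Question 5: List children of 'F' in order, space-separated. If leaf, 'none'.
Node F's children (from adjacency): E

Answer: E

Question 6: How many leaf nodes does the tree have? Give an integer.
Answer: 4

Derivation:
Leaves (nodes with no children): A, B, C, D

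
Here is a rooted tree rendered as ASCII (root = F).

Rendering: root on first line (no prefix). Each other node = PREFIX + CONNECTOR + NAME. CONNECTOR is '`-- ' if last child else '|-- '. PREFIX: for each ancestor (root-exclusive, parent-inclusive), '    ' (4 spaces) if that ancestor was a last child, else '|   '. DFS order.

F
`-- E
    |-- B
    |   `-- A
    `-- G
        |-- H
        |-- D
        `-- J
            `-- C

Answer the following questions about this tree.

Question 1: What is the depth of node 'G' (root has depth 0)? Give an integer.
Answer: 2

Derivation:
Path from root to G: F -> E -> G
Depth = number of edges = 2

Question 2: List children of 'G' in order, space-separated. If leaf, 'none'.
Node G's children (from adjacency): H, D, J

Answer: H D J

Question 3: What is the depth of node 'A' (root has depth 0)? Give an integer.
Answer: 3

Derivation:
Path from root to A: F -> E -> B -> A
Depth = number of edges = 3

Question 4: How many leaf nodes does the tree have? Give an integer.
Answer: 4

Derivation:
Leaves (nodes with no children): A, C, D, H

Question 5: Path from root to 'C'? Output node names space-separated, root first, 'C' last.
Answer: F E G J C

Derivation:
Walk down from root: F -> E -> G -> J -> C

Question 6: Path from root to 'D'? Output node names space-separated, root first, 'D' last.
Walk down from root: F -> E -> G -> D

Answer: F E G D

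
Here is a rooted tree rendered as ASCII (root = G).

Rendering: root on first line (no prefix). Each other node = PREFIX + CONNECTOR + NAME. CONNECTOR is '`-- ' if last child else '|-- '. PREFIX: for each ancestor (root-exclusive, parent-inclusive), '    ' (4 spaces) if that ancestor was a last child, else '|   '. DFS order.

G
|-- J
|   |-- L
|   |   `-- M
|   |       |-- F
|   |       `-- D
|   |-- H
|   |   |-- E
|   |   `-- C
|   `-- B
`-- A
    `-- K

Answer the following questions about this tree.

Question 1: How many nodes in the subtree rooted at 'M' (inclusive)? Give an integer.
Subtree rooted at M contains: D, F, M
Count = 3

Answer: 3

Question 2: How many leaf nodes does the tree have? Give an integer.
Leaves (nodes with no children): B, C, D, E, F, K

Answer: 6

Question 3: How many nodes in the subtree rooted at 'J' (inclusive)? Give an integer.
Answer: 9

Derivation:
Subtree rooted at J contains: B, C, D, E, F, H, J, L, M
Count = 9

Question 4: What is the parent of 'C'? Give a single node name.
Answer: H

Derivation:
Scan adjacency: C appears as child of H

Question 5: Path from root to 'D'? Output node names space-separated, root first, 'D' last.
Answer: G J L M D

Derivation:
Walk down from root: G -> J -> L -> M -> D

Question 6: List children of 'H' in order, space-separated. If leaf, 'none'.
Answer: E C

Derivation:
Node H's children (from adjacency): E, C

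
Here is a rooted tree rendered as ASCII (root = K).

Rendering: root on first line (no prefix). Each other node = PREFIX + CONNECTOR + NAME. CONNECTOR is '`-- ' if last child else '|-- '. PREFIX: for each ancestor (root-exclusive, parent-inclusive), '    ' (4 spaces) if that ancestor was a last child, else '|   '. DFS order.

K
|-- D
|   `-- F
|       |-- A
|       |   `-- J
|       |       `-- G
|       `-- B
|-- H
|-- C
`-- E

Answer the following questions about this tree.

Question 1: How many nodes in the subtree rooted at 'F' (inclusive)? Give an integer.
Subtree rooted at F contains: A, B, F, G, J
Count = 5

Answer: 5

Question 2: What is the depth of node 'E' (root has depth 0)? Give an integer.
Path from root to E: K -> E
Depth = number of edges = 1

Answer: 1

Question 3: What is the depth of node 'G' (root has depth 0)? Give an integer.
Path from root to G: K -> D -> F -> A -> J -> G
Depth = number of edges = 5

Answer: 5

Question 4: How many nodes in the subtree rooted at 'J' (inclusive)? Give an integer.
Answer: 2

Derivation:
Subtree rooted at J contains: G, J
Count = 2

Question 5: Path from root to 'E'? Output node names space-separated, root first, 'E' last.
Answer: K E

Derivation:
Walk down from root: K -> E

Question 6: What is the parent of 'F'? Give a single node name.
Answer: D

Derivation:
Scan adjacency: F appears as child of D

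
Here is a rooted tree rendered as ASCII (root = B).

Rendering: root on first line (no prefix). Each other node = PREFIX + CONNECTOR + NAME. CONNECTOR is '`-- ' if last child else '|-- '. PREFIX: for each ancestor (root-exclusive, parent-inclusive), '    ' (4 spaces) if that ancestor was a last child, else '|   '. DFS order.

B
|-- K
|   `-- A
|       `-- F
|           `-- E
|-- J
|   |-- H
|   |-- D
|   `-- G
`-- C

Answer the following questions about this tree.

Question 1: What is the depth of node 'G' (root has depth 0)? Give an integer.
Answer: 2

Derivation:
Path from root to G: B -> J -> G
Depth = number of edges = 2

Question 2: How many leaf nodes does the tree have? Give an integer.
Answer: 5

Derivation:
Leaves (nodes with no children): C, D, E, G, H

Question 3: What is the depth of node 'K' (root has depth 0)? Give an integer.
Answer: 1

Derivation:
Path from root to K: B -> K
Depth = number of edges = 1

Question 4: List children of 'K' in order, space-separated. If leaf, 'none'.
Answer: A

Derivation:
Node K's children (from adjacency): A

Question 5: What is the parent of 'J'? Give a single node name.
Scan adjacency: J appears as child of B

Answer: B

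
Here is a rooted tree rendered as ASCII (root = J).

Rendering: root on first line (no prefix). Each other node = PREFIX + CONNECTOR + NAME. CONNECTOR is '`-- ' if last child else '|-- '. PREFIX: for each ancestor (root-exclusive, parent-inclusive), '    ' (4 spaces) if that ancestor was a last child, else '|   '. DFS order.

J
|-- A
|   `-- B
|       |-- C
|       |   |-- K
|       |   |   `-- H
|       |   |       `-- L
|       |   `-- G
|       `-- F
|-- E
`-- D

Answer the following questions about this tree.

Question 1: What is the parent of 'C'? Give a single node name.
Answer: B

Derivation:
Scan adjacency: C appears as child of B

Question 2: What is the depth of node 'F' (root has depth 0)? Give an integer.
Answer: 3

Derivation:
Path from root to F: J -> A -> B -> F
Depth = number of edges = 3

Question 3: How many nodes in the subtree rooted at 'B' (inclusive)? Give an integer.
Subtree rooted at B contains: B, C, F, G, H, K, L
Count = 7

Answer: 7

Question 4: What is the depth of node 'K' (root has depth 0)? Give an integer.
Path from root to K: J -> A -> B -> C -> K
Depth = number of edges = 4

Answer: 4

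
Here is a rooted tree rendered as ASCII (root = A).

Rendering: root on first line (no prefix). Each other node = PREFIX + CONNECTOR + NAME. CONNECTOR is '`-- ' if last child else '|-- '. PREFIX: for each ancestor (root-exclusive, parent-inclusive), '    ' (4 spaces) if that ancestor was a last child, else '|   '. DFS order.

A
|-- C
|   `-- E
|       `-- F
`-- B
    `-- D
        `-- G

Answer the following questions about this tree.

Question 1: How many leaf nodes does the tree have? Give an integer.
Answer: 2

Derivation:
Leaves (nodes with no children): F, G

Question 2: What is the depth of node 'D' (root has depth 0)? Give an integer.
Answer: 2

Derivation:
Path from root to D: A -> B -> D
Depth = number of edges = 2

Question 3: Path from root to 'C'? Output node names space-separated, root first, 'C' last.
Answer: A C

Derivation:
Walk down from root: A -> C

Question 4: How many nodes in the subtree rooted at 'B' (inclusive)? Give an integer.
Subtree rooted at B contains: B, D, G
Count = 3

Answer: 3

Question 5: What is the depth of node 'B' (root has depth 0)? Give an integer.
Path from root to B: A -> B
Depth = number of edges = 1

Answer: 1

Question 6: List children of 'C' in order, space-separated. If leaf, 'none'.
Node C's children (from adjacency): E

Answer: E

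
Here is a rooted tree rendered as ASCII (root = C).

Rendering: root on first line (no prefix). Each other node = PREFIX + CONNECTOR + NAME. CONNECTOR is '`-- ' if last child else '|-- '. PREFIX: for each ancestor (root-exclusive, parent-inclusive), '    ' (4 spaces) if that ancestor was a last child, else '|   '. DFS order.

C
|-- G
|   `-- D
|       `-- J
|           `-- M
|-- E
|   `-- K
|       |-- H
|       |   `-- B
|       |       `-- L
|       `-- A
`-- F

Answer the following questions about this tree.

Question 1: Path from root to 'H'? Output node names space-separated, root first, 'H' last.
Walk down from root: C -> E -> K -> H

Answer: C E K H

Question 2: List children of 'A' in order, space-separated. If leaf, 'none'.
Answer: none

Derivation:
Node A's children (from adjacency): (leaf)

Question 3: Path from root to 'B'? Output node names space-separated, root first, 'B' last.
Walk down from root: C -> E -> K -> H -> B

Answer: C E K H B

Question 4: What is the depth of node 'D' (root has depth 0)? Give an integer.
Answer: 2

Derivation:
Path from root to D: C -> G -> D
Depth = number of edges = 2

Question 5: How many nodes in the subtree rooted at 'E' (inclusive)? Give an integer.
Subtree rooted at E contains: A, B, E, H, K, L
Count = 6

Answer: 6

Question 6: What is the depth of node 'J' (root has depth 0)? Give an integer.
Answer: 3

Derivation:
Path from root to J: C -> G -> D -> J
Depth = number of edges = 3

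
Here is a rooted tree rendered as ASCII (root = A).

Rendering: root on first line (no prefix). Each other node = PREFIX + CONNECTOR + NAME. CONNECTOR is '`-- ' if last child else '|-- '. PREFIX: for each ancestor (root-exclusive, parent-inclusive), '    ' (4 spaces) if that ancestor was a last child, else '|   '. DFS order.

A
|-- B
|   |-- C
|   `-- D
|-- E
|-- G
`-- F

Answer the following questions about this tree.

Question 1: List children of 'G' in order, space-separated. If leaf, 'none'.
Node G's children (from adjacency): (leaf)

Answer: none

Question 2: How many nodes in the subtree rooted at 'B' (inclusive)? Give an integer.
Answer: 3

Derivation:
Subtree rooted at B contains: B, C, D
Count = 3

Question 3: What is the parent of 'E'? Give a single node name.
Answer: A

Derivation:
Scan adjacency: E appears as child of A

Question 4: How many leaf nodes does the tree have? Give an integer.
Answer: 5

Derivation:
Leaves (nodes with no children): C, D, E, F, G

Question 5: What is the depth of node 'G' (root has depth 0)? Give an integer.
Path from root to G: A -> G
Depth = number of edges = 1

Answer: 1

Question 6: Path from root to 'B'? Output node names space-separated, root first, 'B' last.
Answer: A B

Derivation:
Walk down from root: A -> B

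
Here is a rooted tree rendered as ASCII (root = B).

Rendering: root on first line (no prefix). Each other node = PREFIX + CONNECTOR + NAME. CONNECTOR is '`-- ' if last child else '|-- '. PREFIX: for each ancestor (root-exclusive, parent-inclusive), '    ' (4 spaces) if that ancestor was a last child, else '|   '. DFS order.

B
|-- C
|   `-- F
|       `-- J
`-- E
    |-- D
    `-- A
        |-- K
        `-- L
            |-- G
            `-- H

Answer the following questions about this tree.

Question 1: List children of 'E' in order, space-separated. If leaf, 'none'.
Node E's children (from adjacency): D, A

Answer: D A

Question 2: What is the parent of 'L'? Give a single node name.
Answer: A

Derivation:
Scan adjacency: L appears as child of A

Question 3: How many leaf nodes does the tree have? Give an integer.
Leaves (nodes with no children): D, G, H, J, K

Answer: 5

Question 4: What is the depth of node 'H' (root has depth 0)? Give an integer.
Path from root to H: B -> E -> A -> L -> H
Depth = number of edges = 4

Answer: 4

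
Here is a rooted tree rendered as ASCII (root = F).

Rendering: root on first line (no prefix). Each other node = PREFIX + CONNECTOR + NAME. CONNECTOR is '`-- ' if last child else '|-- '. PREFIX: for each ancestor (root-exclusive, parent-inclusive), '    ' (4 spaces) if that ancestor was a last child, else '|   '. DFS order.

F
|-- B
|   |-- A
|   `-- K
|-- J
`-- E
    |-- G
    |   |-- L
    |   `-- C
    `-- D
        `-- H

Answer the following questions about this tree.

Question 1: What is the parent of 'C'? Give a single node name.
Answer: G

Derivation:
Scan adjacency: C appears as child of G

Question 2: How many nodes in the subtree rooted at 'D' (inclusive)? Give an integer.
Subtree rooted at D contains: D, H
Count = 2

Answer: 2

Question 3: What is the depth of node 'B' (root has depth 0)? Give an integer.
Path from root to B: F -> B
Depth = number of edges = 1

Answer: 1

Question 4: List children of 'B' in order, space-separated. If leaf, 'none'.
Answer: A K

Derivation:
Node B's children (from adjacency): A, K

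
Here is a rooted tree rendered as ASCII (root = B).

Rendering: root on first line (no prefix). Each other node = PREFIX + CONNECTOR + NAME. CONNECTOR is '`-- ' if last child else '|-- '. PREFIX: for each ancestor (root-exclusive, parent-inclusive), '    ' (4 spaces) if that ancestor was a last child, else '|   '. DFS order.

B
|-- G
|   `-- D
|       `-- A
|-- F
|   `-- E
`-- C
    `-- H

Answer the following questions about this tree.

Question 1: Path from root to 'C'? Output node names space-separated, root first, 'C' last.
Walk down from root: B -> C

Answer: B C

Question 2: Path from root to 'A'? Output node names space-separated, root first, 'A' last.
Walk down from root: B -> G -> D -> A

Answer: B G D A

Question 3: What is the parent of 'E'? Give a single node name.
Answer: F

Derivation:
Scan adjacency: E appears as child of F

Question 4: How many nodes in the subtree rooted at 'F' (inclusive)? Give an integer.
Answer: 2

Derivation:
Subtree rooted at F contains: E, F
Count = 2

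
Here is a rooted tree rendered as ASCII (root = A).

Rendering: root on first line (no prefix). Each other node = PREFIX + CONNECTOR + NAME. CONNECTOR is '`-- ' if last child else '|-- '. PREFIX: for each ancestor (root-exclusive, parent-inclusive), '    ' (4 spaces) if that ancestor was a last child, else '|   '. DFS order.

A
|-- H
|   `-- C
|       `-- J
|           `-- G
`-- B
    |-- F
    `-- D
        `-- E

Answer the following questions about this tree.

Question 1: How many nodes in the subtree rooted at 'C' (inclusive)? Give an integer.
Answer: 3

Derivation:
Subtree rooted at C contains: C, G, J
Count = 3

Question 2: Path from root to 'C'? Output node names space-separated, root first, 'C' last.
Answer: A H C

Derivation:
Walk down from root: A -> H -> C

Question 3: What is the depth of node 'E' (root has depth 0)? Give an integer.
Answer: 3

Derivation:
Path from root to E: A -> B -> D -> E
Depth = number of edges = 3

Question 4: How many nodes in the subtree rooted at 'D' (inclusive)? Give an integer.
Answer: 2

Derivation:
Subtree rooted at D contains: D, E
Count = 2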